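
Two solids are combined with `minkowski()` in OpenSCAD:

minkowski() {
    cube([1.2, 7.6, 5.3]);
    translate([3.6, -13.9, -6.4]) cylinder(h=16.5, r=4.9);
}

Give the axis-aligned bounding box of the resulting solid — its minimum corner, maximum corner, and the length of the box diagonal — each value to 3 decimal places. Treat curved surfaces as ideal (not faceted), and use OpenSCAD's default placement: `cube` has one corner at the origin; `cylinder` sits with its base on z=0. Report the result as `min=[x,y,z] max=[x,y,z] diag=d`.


A = translate([3.6, -13.9, -6.4]) cylinder(h=16.5, r=4.9) → bbox [-1.3,-18.8,-6.4] .. [8.5,-9,10.1]
B = cube([1.2, 7.6, 5.3]) → bbox [0,0,0] .. [1.2,7.6,5.3]
lo = A.lo+B.lo = [-1.3+0, -18.8+0, -6.4+0] = [-1.300,-18.800,-6.400]
hi = A.hi+B.hi = [8.5+1.2, -9+7.6, 10.1+5.3] = [9.700,-1.400,15.400]
diag = √(11²+17.4²+21.8²) = √899 = 29.983

min=[-1.300,-18.800,-6.400] max=[9.700,-1.400,15.400] diag=29.983


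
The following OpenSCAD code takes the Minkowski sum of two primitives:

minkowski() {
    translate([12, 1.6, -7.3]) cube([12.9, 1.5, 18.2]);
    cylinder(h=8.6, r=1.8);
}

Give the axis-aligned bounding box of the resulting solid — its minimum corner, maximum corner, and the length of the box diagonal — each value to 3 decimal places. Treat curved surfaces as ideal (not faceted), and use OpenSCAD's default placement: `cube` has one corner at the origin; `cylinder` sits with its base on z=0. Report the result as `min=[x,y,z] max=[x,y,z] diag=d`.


min=[10.200,-0.200,-7.300] max=[26.700,4.900,19.500] diag=31.883

A = translate([12, 1.6, -7.3]) cube([12.9, 1.5, 18.2]) → bbox [12,1.6,-7.3] .. [24.9,3.1,10.9]
B = cylinder(h=8.6, r=1.8) → bbox [-1.8,-1.8,0] .. [1.8,1.8,8.6]
lo = A.lo+B.lo = [12-1.8, 1.6-1.8, -7.3+0] = [10.200,-0.200,-7.300]
hi = A.hi+B.hi = [24.9+1.8, 3.1+1.8, 10.9+8.6] = [26.700,4.900,19.500]
diag = √(16.5²+5.1²+26.8²) = √1016.5 = 31.883


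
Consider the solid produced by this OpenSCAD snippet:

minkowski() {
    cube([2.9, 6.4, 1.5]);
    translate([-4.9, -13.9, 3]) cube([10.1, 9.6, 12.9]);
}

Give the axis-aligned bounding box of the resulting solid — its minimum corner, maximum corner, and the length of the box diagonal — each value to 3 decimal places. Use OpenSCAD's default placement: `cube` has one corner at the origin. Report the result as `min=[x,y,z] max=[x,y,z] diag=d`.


A = translate([-4.9, -13.9, 3]) cube([10.1, 9.6, 12.9]) → bbox [-4.9,-13.9,3] .. [5.2,-4.3,15.9]
B = cube([2.9, 6.4, 1.5]) → bbox [0,0,0] .. [2.9,6.4,1.5]
lo = A.lo+B.lo = [-4.9+0, -13.9+0, 3+0] = [-4.900,-13.900,3.000]
hi = A.hi+B.hi = [5.2+2.9, -4.3+6.4, 15.9+1.5] = [8.100,2.100,17.400]
diag = √(13²+16²+14.4²) = √632.36 = 25.147

min=[-4.900,-13.900,3.000] max=[8.100,2.100,17.400] diag=25.147


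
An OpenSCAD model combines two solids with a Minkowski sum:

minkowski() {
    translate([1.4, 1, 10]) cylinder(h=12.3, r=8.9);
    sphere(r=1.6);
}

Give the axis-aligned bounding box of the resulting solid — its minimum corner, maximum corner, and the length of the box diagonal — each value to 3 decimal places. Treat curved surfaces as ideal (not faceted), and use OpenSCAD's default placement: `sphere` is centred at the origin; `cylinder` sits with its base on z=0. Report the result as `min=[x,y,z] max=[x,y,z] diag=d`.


min=[-9.100,-9.500,8.400] max=[11.900,11.500,23.900] diag=33.500

A = translate([1.4, 1, 10]) cylinder(h=12.3, r=8.9) → bbox [-7.5,-7.9,10] .. [10.3,9.9,22.3]
B = sphere(r=1.6) → bbox [-1.6,-1.6,-1.6] .. [1.6,1.6,1.6]
lo = A.lo+B.lo = [-7.5-1.6, -7.9-1.6, 10-1.6] = [-9.100,-9.500,8.400]
hi = A.hi+B.hi = [10.3+1.6, 9.9+1.6, 22.3+1.6] = [11.900,11.500,23.900]
diag = √(21²+21²+15.5²) = √1122.25 = 33.500


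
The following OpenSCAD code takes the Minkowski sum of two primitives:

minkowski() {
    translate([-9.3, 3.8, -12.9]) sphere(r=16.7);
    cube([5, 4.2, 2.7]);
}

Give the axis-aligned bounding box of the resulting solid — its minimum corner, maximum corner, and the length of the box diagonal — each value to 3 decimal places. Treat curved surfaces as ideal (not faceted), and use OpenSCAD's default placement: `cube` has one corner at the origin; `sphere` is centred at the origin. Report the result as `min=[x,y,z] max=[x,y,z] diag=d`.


A = translate([-9.3, 3.8, -12.9]) sphere(r=16.7) → bbox [-26,-12.9,-29.6] .. [7.4,20.5,3.8]
B = cube([5, 4.2, 2.7]) → bbox [0,0,0] .. [5,4.2,2.7]
lo = A.lo+B.lo = [-26+0, -12.9+0, -29.6+0] = [-26.000,-12.900,-29.600]
hi = A.hi+B.hi = [7.4+5, 20.5+4.2, 3.8+2.7] = [12.400,24.700,6.500]
diag = √(38.4²+37.6²+36.1²) = √4191.53 = 64.742

min=[-26.000,-12.900,-29.600] max=[12.400,24.700,6.500] diag=64.742


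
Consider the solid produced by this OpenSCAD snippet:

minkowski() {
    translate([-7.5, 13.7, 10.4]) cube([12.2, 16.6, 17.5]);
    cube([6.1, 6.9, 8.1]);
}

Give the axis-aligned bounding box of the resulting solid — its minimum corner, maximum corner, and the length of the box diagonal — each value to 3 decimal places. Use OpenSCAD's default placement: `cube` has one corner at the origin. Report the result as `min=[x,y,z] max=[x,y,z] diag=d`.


min=[-7.500,13.700,10.400] max=[10.800,37.200,36.000] diag=39.275

A = translate([-7.5, 13.7, 10.4]) cube([12.2, 16.6, 17.5]) → bbox [-7.5,13.7,10.4] .. [4.7,30.3,27.9]
B = cube([6.1, 6.9, 8.1]) → bbox [0,0,0] .. [6.1,6.9,8.1]
lo = A.lo+B.lo = [-7.5+0, 13.7+0, 10.4+0] = [-7.500,13.700,10.400]
hi = A.hi+B.hi = [4.7+6.1, 30.3+6.9, 27.9+8.1] = [10.800,37.200,36.000]
diag = √(18.3²+23.5²+25.6²) = √1542.5 = 39.275


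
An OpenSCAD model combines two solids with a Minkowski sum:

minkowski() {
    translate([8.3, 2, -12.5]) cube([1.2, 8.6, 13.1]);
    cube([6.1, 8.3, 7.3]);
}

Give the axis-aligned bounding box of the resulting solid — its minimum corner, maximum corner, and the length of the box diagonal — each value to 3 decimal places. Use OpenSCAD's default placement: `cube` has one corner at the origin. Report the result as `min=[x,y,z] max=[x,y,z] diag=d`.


min=[8.300,2.000,-12.500] max=[15.600,18.900,7.900] diag=27.478

A = translate([8.3, 2, -12.5]) cube([1.2, 8.6, 13.1]) → bbox [8.3,2,-12.5] .. [9.5,10.6,0.6]
B = cube([6.1, 8.3, 7.3]) → bbox [0,0,0] .. [6.1,8.3,7.3]
lo = A.lo+B.lo = [8.3+0, 2+0, -12.5+0] = [8.300,2.000,-12.500]
hi = A.hi+B.hi = [9.5+6.1, 10.6+8.3, 0.6+7.3] = [15.600,18.900,7.900]
diag = √(7.3²+16.9²+20.4²) = √755.06 = 27.478


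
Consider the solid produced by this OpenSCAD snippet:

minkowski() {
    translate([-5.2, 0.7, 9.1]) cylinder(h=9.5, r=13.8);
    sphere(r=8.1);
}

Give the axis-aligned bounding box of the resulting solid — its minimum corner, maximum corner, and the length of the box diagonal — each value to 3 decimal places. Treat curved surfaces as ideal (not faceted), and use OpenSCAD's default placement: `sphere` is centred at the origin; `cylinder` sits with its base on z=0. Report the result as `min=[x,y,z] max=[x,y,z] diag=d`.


min=[-27.100,-21.200,1.000] max=[16.700,22.600,26.700] diag=67.062

A = translate([-5.2, 0.7, 9.1]) cylinder(h=9.5, r=13.8) → bbox [-19,-13.1,9.1] .. [8.6,14.5,18.6]
B = sphere(r=8.1) → bbox [-8.1,-8.1,-8.1] .. [8.1,8.1,8.1]
lo = A.lo+B.lo = [-19-8.1, -13.1-8.1, 9.1-8.1] = [-27.100,-21.200,1.000]
hi = A.hi+B.hi = [8.6+8.1, 14.5+8.1, 18.6+8.1] = [16.700,22.600,26.700]
diag = √(43.8²+43.8²+25.7²) = √4497.37 = 67.062


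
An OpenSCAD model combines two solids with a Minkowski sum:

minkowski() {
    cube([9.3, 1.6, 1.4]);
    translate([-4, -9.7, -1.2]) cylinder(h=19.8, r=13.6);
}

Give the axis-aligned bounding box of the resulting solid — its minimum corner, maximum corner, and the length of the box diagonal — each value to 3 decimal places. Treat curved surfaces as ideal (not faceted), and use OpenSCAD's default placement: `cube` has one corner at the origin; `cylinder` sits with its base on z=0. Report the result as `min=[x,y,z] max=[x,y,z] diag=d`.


min=[-17.600,-23.300,-1.200] max=[18.900,5.500,20.000] diag=51.099

A = translate([-4, -9.7, -1.2]) cylinder(h=19.8, r=13.6) → bbox [-17.6,-23.3,-1.2] .. [9.6,3.9,18.6]
B = cube([9.3, 1.6, 1.4]) → bbox [0,0,0] .. [9.3,1.6,1.4]
lo = A.lo+B.lo = [-17.6+0, -23.3+0, -1.2+0] = [-17.600,-23.300,-1.200]
hi = A.hi+B.hi = [9.6+9.3, 3.9+1.6, 18.6+1.4] = [18.900,5.500,20.000]
diag = √(36.5²+28.8²+21.2²) = √2611.13 = 51.099


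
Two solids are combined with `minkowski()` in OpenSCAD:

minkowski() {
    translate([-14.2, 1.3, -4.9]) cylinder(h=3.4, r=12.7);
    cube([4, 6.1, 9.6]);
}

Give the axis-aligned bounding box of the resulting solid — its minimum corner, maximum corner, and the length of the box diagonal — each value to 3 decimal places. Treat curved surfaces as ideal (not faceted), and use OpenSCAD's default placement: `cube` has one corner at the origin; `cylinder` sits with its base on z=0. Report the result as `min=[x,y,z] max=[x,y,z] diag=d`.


A = translate([-14.2, 1.3, -4.9]) cylinder(h=3.4, r=12.7) → bbox [-26.9,-11.4,-4.9] .. [-1.5,14,-1.5]
B = cube([4, 6.1, 9.6]) → bbox [0,0,0] .. [4,6.1,9.6]
lo = A.lo+B.lo = [-26.9+0, -11.4+0, -4.9+0] = [-26.900,-11.400,-4.900]
hi = A.hi+B.hi = [-1.5+4, 14+6.1, -1.5+9.6] = [2.500,20.100,8.100]
diag = √(29.4²+31.5²+13²) = √2025.61 = 45.007

min=[-26.900,-11.400,-4.900] max=[2.500,20.100,8.100] diag=45.007


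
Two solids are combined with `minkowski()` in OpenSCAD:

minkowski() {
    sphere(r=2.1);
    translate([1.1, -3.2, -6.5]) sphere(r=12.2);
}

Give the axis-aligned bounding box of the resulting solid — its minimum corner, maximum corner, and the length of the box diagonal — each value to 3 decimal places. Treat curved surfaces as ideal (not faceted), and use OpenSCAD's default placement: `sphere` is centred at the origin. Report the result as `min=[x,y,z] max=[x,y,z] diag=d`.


min=[-13.200,-17.500,-20.800] max=[15.400,11.100,7.800] diag=49.537

A = translate([1.1, -3.2, -6.5]) sphere(r=12.2) → bbox [-11.1,-15.4,-18.7] .. [13.3,9,5.7]
B = sphere(r=2.1) → bbox [-2.1,-2.1,-2.1] .. [2.1,2.1,2.1]
lo = A.lo+B.lo = [-11.1-2.1, -15.4-2.1, -18.7-2.1] = [-13.200,-17.500,-20.800]
hi = A.hi+B.hi = [13.3+2.1, 9+2.1, 5.7+2.1] = [15.400,11.100,7.800]
diag = √(28.6²+28.6²+28.6²) = √2453.88 = 49.537


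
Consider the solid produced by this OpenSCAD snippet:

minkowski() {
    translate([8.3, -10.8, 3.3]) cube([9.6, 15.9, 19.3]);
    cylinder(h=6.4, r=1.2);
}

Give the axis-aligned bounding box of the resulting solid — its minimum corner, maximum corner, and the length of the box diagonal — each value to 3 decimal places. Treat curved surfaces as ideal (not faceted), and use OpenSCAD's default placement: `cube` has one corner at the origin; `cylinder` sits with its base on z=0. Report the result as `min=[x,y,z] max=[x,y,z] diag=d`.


A = translate([8.3, -10.8, 3.3]) cube([9.6, 15.9, 19.3]) → bbox [8.3,-10.8,3.3] .. [17.9,5.1,22.6]
B = cylinder(h=6.4, r=1.2) → bbox [-1.2,-1.2,0] .. [1.2,1.2,6.4]
lo = A.lo+B.lo = [8.3-1.2, -10.8-1.2, 3.3+0] = [7.100,-12.000,3.300]
hi = A.hi+B.hi = [17.9+1.2, 5.1+1.2, 22.6+6.4] = [19.100,6.300,29.000]
diag = √(12²+18.3²+25.7²) = √1139.38 = 33.755

min=[7.100,-12.000,3.300] max=[19.100,6.300,29.000] diag=33.755


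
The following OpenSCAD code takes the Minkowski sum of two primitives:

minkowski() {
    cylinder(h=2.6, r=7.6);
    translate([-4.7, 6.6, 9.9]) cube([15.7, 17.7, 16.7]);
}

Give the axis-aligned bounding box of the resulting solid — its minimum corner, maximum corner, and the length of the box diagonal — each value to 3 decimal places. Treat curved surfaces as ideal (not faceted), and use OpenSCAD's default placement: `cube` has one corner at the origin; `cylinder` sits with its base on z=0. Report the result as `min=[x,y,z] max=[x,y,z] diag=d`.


A = translate([-4.7, 6.6, 9.9]) cube([15.7, 17.7, 16.7]) → bbox [-4.7,6.6,9.9] .. [11,24.3,26.6]
B = cylinder(h=2.6, r=7.6) → bbox [-7.6,-7.6,0] .. [7.6,7.6,2.6]
lo = A.lo+B.lo = [-4.7-7.6, 6.6-7.6, 9.9+0] = [-12.300,-1.000,9.900]
hi = A.hi+B.hi = [11+7.6, 24.3+7.6, 26.6+2.6] = [18.600,31.900,29.200]
diag = √(30.9²+32.9²+19.3²) = √2409.71 = 49.089

min=[-12.300,-1.000,9.900] max=[18.600,31.900,29.200] diag=49.089


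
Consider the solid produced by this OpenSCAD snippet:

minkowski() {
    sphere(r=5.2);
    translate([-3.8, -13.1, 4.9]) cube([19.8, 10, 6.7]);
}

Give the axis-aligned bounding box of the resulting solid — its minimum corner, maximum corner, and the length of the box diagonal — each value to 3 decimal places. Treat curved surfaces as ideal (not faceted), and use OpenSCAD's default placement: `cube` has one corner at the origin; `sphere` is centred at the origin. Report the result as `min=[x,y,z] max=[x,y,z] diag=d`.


A = translate([-3.8, -13.1, 4.9]) cube([19.8, 10, 6.7]) → bbox [-3.8,-13.1,4.9] .. [16,-3.1,11.6]
B = sphere(r=5.2) → bbox [-5.2,-5.2,-5.2] .. [5.2,5.2,5.2]
lo = A.lo+B.lo = [-3.8-5.2, -13.1-5.2, 4.9-5.2] = [-9.000,-18.300,-0.300]
hi = A.hi+B.hi = [16+5.2, -3.1+5.2, 11.6+5.2] = [21.200,2.100,16.800]
diag = √(30.2²+20.4²+17.1²) = √1620.61 = 40.257

min=[-9.000,-18.300,-0.300] max=[21.200,2.100,16.800] diag=40.257


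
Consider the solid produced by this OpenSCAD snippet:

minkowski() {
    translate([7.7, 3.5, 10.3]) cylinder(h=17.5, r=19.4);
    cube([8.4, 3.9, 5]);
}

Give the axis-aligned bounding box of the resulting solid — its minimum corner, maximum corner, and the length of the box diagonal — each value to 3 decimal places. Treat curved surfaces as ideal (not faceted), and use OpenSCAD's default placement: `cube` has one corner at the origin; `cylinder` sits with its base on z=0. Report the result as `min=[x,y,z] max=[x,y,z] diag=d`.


min=[-11.700,-15.900,10.300] max=[35.500,26.800,32.800] diag=67.508

A = translate([7.7, 3.5, 10.3]) cylinder(h=17.5, r=19.4) → bbox [-11.7,-15.9,10.3] .. [27.1,22.9,27.8]
B = cube([8.4, 3.9, 5]) → bbox [0,0,0] .. [8.4,3.9,5]
lo = A.lo+B.lo = [-11.7+0, -15.9+0, 10.3+0] = [-11.700,-15.900,10.300]
hi = A.hi+B.hi = [27.1+8.4, 22.9+3.9, 27.8+5] = [35.500,26.800,32.800]
diag = √(47.2²+42.7²+22.5²) = √4557.38 = 67.508


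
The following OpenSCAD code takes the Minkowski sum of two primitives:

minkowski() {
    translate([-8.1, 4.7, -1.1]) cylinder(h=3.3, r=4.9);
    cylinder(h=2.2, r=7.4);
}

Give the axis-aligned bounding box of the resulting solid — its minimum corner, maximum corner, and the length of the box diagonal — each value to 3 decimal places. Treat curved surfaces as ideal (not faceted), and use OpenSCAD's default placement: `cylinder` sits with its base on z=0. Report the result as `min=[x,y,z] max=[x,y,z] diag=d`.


A = translate([-8.1, 4.7, -1.1]) cylinder(h=3.3, r=4.9) → bbox [-13,-0.2,-1.1] .. [-3.2,9.6,2.2]
B = cylinder(h=2.2, r=7.4) → bbox [-7.4,-7.4,0] .. [7.4,7.4,2.2]
lo = A.lo+B.lo = [-13-7.4, -0.2-7.4, -1.1+0] = [-20.400,-7.600,-1.100]
hi = A.hi+B.hi = [-3.2+7.4, 9.6+7.4, 2.2+2.2] = [4.200,17.000,4.400]
diag = √(24.6²+24.6²+5.5²) = √1240.57 = 35.222

min=[-20.400,-7.600,-1.100] max=[4.200,17.000,4.400] diag=35.222


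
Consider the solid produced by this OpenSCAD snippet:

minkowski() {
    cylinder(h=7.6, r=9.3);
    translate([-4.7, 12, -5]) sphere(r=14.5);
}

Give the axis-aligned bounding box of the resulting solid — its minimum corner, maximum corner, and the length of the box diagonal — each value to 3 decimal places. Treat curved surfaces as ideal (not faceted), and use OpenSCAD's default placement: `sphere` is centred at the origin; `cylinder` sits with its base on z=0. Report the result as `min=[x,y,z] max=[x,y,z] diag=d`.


min=[-28.500,-11.800,-19.500] max=[19.100,35.800,17.100] diag=76.623

A = translate([-4.7, 12, -5]) sphere(r=14.5) → bbox [-19.2,-2.5,-19.5] .. [9.8,26.5,9.5]
B = cylinder(h=7.6, r=9.3) → bbox [-9.3,-9.3,0] .. [9.3,9.3,7.6]
lo = A.lo+B.lo = [-19.2-9.3, -2.5-9.3, -19.5+0] = [-28.500,-11.800,-19.500]
hi = A.hi+B.hi = [9.8+9.3, 26.5+9.3, 9.5+7.6] = [19.100,35.800,17.100]
diag = √(47.6²+47.6²+36.6²) = √5871.08 = 76.623


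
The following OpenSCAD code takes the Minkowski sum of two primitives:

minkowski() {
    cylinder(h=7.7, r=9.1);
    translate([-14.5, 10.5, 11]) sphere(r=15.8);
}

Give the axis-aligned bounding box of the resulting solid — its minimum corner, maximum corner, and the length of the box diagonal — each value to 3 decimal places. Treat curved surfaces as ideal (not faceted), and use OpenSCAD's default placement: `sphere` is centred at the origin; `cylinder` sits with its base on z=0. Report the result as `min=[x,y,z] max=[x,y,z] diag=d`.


A = translate([-14.5, 10.5, 11]) sphere(r=15.8) → bbox [-30.3,-5.3,-4.8] .. [1.3,26.3,26.8]
B = cylinder(h=7.7, r=9.1) → bbox [-9.1,-9.1,0] .. [9.1,9.1,7.7]
lo = A.lo+B.lo = [-30.3-9.1, -5.3-9.1, -4.8+0] = [-39.400,-14.400,-4.800]
hi = A.hi+B.hi = [1.3+9.1, 26.3+9.1, 26.8+7.7] = [10.400,35.400,34.500]
diag = √(49.8²+49.8²+39.3²) = √6504.57 = 80.651

min=[-39.400,-14.400,-4.800] max=[10.400,35.400,34.500] diag=80.651


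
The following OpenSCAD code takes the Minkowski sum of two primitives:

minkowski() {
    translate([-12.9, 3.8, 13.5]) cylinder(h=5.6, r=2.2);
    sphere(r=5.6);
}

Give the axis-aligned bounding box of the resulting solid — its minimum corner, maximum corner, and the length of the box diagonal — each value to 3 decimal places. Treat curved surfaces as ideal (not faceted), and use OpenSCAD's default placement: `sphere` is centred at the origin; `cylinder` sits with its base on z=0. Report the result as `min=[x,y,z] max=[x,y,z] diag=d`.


min=[-20.700,-4.000,7.900] max=[-5.100,11.600,24.700] diag=27.730

A = translate([-12.9, 3.8, 13.5]) cylinder(h=5.6, r=2.2) → bbox [-15.1,1.6,13.5] .. [-10.7,6,19.1]
B = sphere(r=5.6) → bbox [-5.6,-5.6,-5.6] .. [5.6,5.6,5.6]
lo = A.lo+B.lo = [-15.1-5.6, 1.6-5.6, 13.5-5.6] = [-20.700,-4.000,7.900]
hi = A.hi+B.hi = [-10.7+5.6, 6+5.6, 19.1+5.6] = [-5.100,11.600,24.700]
diag = √(15.6²+15.6²+16.8²) = √768.96 = 27.730


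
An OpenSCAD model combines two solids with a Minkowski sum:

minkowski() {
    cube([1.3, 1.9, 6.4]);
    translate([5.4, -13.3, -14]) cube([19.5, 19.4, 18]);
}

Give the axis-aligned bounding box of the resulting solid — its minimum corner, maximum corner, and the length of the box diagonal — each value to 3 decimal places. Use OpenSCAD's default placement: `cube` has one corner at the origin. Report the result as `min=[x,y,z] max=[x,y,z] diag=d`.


min=[5.400,-13.300,-14.000] max=[26.200,8.000,10.400] diag=38.493

A = translate([5.4, -13.3, -14]) cube([19.5, 19.4, 18]) → bbox [5.4,-13.3,-14] .. [24.9,6.1,4]
B = cube([1.3, 1.9, 6.4]) → bbox [0,0,0] .. [1.3,1.9,6.4]
lo = A.lo+B.lo = [5.4+0, -13.3+0, -14+0] = [5.400,-13.300,-14.000]
hi = A.hi+B.hi = [24.9+1.3, 6.1+1.9, 4+6.4] = [26.200,8.000,10.400]
diag = √(20.8²+21.3²+24.4²) = √1481.69 = 38.493


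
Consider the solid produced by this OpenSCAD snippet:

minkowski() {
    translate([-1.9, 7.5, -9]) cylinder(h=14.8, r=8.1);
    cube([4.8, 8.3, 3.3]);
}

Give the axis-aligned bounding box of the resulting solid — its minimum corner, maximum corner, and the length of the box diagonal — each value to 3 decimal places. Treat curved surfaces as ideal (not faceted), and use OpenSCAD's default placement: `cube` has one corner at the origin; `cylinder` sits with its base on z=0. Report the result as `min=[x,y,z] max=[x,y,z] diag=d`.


min=[-10.000,-0.600,-9.000] max=[11.000,23.900,9.100] diag=36.998

A = translate([-1.9, 7.5, -9]) cylinder(h=14.8, r=8.1) → bbox [-10,-0.6,-9] .. [6.2,15.6,5.8]
B = cube([4.8, 8.3, 3.3]) → bbox [0,0,0] .. [4.8,8.3,3.3]
lo = A.lo+B.lo = [-10+0, -0.6+0, -9+0] = [-10.000,-0.600,-9.000]
hi = A.hi+B.hi = [6.2+4.8, 15.6+8.3, 5.8+3.3] = [11.000,23.900,9.100]
diag = √(21²+24.5²+18.1²) = √1368.86 = 36.998


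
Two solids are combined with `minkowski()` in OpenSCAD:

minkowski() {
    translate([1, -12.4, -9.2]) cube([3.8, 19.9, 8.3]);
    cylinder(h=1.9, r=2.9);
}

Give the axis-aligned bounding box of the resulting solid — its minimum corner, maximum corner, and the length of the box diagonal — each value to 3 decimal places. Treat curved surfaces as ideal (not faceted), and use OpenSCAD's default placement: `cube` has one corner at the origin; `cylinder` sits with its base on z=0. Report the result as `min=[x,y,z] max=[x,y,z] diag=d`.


min=[-1.900,-15.300,-9.200] max=[7.700,10.400,1.000] diag=29.269

A = translate([1, -12.4, -9.2]) cube([3.8, 19.9, 8.3]) → bbox [1,-12.4,-9.2] .. [4.8,7.5,-0.9]
B = cylinder(h=1.9, r=2.9) → bbox [-2.9,-2.9,0] .. [2.9,2.9,1.9]
lo = A.lo+B.lo = [1-2.9, -12.4-2.9, -9.2+0] = [-1.900,-15.300,-9.200]
hi = A.hi+B.hi = [4.8+2.9, 7.5+2.9, -0.9+1.9] = [7.700,10.400,1.000]
diag = √(9.6²+25.7²+10.2²) = √856.69 = 29.269


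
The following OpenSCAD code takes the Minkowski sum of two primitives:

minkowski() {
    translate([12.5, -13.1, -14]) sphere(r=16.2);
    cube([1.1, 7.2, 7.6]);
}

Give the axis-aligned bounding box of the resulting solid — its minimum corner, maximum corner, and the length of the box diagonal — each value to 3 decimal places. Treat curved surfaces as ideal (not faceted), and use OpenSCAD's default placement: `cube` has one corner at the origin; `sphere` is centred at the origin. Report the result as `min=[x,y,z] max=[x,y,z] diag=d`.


min=[-3.700,-29.300,-30.200] max=[29.800,10.300,9.800] diag=65.501

A = translate([12.5, -13.1, -14]) sphere(r=16.2) → bbox [-3.7,-29.3,-30.2] .. [28.7,3.1,2.2]
B = cube([1.1, 7.2, 7.6]) → bbox [0,0,0] .. [1.1,7.2,7.6]
lo = A.lo+B.lo = [-3.7+0, -29.3+0, -30.2+0] = [-3.700,-29.300,-30.200]
hi = A.hi+B.hi = [28.7+1.1, 3.1+7.2, 2.2+7.6] = [29.800,10.300,9.800]
diag = √(33.5²+39.6²+40²) = √4290.41 = 65.501


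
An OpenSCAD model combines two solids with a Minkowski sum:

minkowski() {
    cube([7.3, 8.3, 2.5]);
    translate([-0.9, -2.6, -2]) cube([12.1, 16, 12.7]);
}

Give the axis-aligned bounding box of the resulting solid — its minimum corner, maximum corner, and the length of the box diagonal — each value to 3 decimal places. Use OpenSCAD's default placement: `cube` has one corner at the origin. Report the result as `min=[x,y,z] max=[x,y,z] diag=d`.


A = translate([-0.9, -2.6, -2]) cube([12.1, 16, 12.7]) → bbox [-0.9,-2.6,-2] .. [11.2,13.4,10.7]
B = cube([7.3, 8.3, 2.5]) → bbox [0,0,0] .. [7.3,8.3,2.5]
lo = A.lo+B.lo = [-0.9+0, -2.6+0, -2+0] = [-0.900,-2.600,-2.000]
hi = A.hi+B.hi = [11.2+7.3, 13.4+8.3, 10.7+2.5] = [18.500,21.700,13.200]
diag = √(19.4²+24.3²+15.2²) = √1197.89 = 34.611

min=[-0.900,-2.600,-2.000] max=[18.500,21.700,13.200] diag=34.611


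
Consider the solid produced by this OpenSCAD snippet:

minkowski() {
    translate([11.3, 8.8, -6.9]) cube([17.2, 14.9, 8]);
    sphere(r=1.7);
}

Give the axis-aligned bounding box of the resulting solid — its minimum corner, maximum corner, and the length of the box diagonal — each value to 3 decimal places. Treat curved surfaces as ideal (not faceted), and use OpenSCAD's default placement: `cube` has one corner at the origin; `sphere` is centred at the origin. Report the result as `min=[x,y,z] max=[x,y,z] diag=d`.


min=[9.600,7.100,-8.600] max=[30.200,25.400,2.800] diag=29.820

A = translate([11.3, 8.8, -6.9]) cube([17.2, 14.9, 8]) → bbox [11.3,8.8,-6.9] .. [28.5,23.7,1.1]
B = sphere(r=1.7) → bbox [-1.7,-1.7,-1.7] .. [1.7,1.7,1.7]
lo = A.lo+B.lo = [11.3-1.7, 8.8-1.7, -6.9-1.7] = [9.600,7.100,-8.600]
hi = A.hi+B.hi = [28.5+1.7, 23.7+1.7, 1.1+1.7] = [30.200,25.400,2.800]
diag = √(20.6²+18.3²+11.4²) = √889.21 = 29.820


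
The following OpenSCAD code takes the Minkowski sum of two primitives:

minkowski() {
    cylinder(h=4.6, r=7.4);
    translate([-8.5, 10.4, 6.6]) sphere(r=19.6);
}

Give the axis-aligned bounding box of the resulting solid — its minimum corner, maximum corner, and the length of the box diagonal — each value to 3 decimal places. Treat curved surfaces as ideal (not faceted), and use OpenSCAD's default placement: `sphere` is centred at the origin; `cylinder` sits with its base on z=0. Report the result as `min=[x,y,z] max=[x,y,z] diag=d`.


min=[-35.500,-16.600,-13.000] max=[18.500,37.400,30.800] diag=88.037

A = translate([-8.5, 10.4, 6.6]) sphere(r=19.6) → bbox [-28.1,-9.2,-13] .. [11.1,30,26.2]
B = cylinder(h=4.6, r=7.4) → bbox [-7.4,-7.4,0] .. [7.4,7.4,4.6]
lo = A.lo+B.lo = [-28.1-7.4, -9.2-7.4, -13+0] = [-35.500,-16.600,-13.000]
hi = A.hi+B.hi = [11.1+7.4, 30+7.4, 26.2+4.6] = [18.500,37.400,30.800]
diag = √(54²+54²+43.8²) = √7750.44 = 88.037


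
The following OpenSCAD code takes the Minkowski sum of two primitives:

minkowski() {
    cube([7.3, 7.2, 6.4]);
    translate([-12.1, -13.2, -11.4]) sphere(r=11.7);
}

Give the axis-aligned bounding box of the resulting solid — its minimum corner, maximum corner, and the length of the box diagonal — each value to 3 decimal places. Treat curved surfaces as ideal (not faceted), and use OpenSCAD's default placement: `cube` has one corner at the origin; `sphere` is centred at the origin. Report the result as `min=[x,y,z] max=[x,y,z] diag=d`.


min=[-23.800,-24.900,-23.100] max=[6.900,5.700,6.700] diag=52.601

A = translate([-12.1, -13.2, -11.4]) sphere(r=11.7) → bbox [-23.8,-24.9,-23.1] .. [-0.4,-1.5,0.3]
B = cube([7.3, 7.2, 6.4]) → bbox [0,0,0] .. [7.3,7.2,6.4]
lo = A.lo+B.lo = [-23.8+0, -24.9+0, -23.1+0] = [-23.800,-24.900,-23.100]
hi = A.hi+B.hi = [-0.4+7.3, -1.5+7.2, 0.3+6.4] = [6.900,5.700,6.700]
diag = √(30.7²+30.6²+29.8²) = √2766.89 = 52.601


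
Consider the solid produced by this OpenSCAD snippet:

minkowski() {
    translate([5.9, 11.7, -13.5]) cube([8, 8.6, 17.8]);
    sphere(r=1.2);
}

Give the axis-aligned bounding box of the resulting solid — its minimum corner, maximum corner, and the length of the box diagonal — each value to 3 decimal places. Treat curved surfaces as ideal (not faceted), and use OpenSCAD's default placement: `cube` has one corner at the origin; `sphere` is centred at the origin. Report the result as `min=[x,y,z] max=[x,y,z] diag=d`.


min=[4.700,10.500,-14.700] max=[15.100,21.500,5.500] diag=25.243

A = translate([5.9, 11.7, -13.5]) cube([8, 8.6, 17.8]) → bbox [5.9,11.7,-13.5] .. [13.9,20.3,4.3]
B = sphere(r=1.2) → bbox [-1.2,-1.2,-1.2] .. [1.2,1.2,1.2]
lo = A.lo+B.lo = [5.9-1.2, 11.7-1.2, -13.5-1.2] = [4.700,10.500,-14.700]
hi = A.hi+B.hi = [13.9+1.2, 20.3+1.2, 4.3+1.2] = [15.100,21.500,5.500]
diag = √(10.4²+11²+20.2²) = √637.2 = 25.243


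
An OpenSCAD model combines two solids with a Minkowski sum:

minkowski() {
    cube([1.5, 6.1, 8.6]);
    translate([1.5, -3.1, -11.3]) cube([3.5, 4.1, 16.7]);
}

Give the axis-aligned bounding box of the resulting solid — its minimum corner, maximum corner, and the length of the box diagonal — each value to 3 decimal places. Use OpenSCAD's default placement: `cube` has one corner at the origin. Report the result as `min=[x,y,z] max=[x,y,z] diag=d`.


min=[1.500,-3.100,-11.300] max=[6.500,7.100,14.000] diag=27.733

A = translate([1.5, -3.1, -11.3]) cube([3.5, 4.1, 16.7]) → bbox [1.5,-3.1,-11.3] .. [5,1,5.4]
B = cube([1.5, 6.1, 8.6]) → bbox [0,0,0] .. [1.5,6.1,8.6]
lo = A.lo+B.lo = [1.5+0, -3.1+0, -11.3+0] = [1.500,-3.100,-11.300]
hi = A.hi+B.hi = [5+1.5, 1+6.1, 5.4+8.6] = [6.500,7.100,14.000]
diag = √(5²+10.2²+25.3²) = √769.13 = 27.733


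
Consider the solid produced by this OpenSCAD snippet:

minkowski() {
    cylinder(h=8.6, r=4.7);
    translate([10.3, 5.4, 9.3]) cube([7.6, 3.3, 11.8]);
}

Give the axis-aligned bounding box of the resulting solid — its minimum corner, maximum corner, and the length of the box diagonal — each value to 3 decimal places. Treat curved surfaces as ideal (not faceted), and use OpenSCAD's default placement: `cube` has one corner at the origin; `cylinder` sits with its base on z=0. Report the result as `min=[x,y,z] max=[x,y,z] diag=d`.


min=[5.600,0.700,9.300] max=[22.600,13.400,29.700] diag=29.436

A = translate([10.3, 5.4, 9.3]) cube([7.6, 3.3, 11.8]) → bbox [10.3,5.4,9.3] .. [17.9,8.7,21.1]
B = cylinder(h=8.6, r=4.7) → bbox [-4.7,-4.7,0] .. [4.7,4.7,8.6]
lo = A.lo+B.lo = [10.3-4.7, 5.4-4.7, 9.3+0] = [5.600,0.700,9.300]
hi = A.hi+B.hi = [17.9+4.7, 8.7+4.7, 21.1+8.6] = [22.600,13.400,29.700]
diag = √(17²+12.7²+20.4²) = √866.45 = 29.436


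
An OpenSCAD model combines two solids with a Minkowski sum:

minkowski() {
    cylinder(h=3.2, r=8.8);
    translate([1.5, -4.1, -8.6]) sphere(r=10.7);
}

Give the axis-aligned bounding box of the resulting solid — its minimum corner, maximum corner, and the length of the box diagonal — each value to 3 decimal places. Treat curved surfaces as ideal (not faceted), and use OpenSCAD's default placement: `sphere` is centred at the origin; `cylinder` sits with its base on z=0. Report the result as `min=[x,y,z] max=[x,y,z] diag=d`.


A = translate([1.5, -4.1, -8.6]) sphere(r=10.7) → bbox [-9.2,-14.8,-19.3] .. [12.2,6.6,2.1]
B = cylinder(h=3.2, r=8.8) → bbox [-8.8,-8.8,0] .. [8.8,8.8,3.2]
lo = A.lo+B.lo = [-9.2-8.8, -14.8-8.8, -19.3+0] = [-18.000,-23.600,-19.300]
hi = A.hi+B.hi = [12.2+8.8, 6.6+8.8, 2.1+3.2] = [21.000,15.400,5.300]
diag = √(39²+39²+24.6²) = √3647.16 = 60.392

min=[-18.000,-23.600,-19.300] max=[21.000,15.400,5.300] diag=60.392


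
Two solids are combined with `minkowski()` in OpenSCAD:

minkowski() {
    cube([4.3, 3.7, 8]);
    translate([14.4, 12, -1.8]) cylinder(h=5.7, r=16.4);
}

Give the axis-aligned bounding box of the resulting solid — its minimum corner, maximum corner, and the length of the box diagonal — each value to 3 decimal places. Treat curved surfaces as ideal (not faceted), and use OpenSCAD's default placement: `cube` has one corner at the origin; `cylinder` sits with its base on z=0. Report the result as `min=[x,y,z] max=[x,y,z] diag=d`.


min=[-2.000,-4.400,-1.800] max=[35.100,32.100,11.900] diag=53.818

A = translate([14.4, 12, -1.8]) cylinder(h=5.7, r=16.4) → bbox [-2,-4.4,-1.8] .. [30.8,28.4,3.9]
B = cube([4.3, 3.7, 8]) → bbox [0,0,0] .. [4.3,3.7,8]
lo = A.lo+B.lo = [-2+0, -4.4+0, -1.8+0] = [-2.000,-4.400,-1.800]
hi = A.hi+B.hi = [30.8+4.3, 28.4+3.7, 3.9+8] = [35.100,32.100,11.900]
diag = √(37.1²+36.5²+13.7²) = √2896.35 = 53.818


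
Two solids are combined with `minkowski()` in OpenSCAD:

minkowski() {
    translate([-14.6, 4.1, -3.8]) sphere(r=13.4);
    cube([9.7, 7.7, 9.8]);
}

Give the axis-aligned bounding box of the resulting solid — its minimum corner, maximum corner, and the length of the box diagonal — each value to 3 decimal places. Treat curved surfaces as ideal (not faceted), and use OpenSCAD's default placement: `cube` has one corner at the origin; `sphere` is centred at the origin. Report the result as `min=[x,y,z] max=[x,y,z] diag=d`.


A = translate([-14.6, 4.1, -3.8]) sphere(r=13.4) → bbox [-28,-9.3,-17.2] .. [-1.2,17.5,9.6]
B = cube([9.7, 7.7, 9.8]) → bbox [0,0,0] .. [9.7,7.7,9.8]
lo = A.lo+B.lo = [-28+0, -9.3+0, -17.2+0] = [-28.000,-9.300,-17.200]
hi = A.hi+B.hi = [-1.2+9.7, 17.5+7.7, 9.6+9.8] = [8.500,25.200,19.400]
diag = √(36.5²+34.5²+36.6²) = √3862.06 = 62.145

min=[-28.000,-9.300,-17.200] max=[8.500,25.200,19.400] diag=62.145


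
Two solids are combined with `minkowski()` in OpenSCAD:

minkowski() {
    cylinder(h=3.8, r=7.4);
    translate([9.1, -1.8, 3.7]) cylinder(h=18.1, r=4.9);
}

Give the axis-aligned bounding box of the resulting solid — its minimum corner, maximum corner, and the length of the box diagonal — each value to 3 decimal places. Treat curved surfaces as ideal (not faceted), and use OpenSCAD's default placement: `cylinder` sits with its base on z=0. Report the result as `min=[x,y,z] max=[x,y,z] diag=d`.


A = translate([9.1, -1.8, 3.7]) cylinder(h=18.1, r=4.9) → bbox [4.2,-6.7,3.7] .. [14,3.1,21.8]
B = cylinder(h=3.8, r=7.4) → bbox [-7.4,-7.4,0] .. [7.4,7.4,3.8]
lo = A.lo+B.lo = [4.2-7.4, -6.7-7.4, 3.7+0] = [-3.200,-14.100,3.700]
hi = A.hi+B.hi = [14+7.4, 3.1+7.4, 21.8+3.8] = [21.400,10.500,25.600]
diag = √(24.6²+24.6²+21.9²) = √1689.93 = 41.109

min=[-3.200,-14.100,3.700] max=[21.400,10.500,25.600] diag=41.109


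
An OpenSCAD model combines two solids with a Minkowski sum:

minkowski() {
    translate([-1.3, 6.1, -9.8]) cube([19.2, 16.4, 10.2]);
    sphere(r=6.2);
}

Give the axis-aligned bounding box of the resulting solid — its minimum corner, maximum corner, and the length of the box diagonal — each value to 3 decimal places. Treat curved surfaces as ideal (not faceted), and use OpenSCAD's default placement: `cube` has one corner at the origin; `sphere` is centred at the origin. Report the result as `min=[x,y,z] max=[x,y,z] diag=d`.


A = translate([-1.3, 6.1, -9.8]) cube([19.2, 16.4, 10.2]) → bbox [-1.3,6.1,-9.8] .. [17.9,22.5,0.4]
B = sphere(r=6.2) → bbox [-6.2,-6.2,-6.2] .. [6.2,6.2,6.2]
lo = A.lo+B.lo = [-1.3-6.2, 6.1-6.2, -9.8-6.2] = [-7.500,-0.100,-16.000]
hi = A.hi+B.hi = [17.9+6.2, 22.5+6.2, 0.4+6.2] = [24.100,28.700,6.600]
diag = √(31.6²+28.8²+22.6²) = √2338.76 = 48.361

min=[-7.500,-0.100,-16.000] max=[24.100,28.700,6.600] diag=48.361


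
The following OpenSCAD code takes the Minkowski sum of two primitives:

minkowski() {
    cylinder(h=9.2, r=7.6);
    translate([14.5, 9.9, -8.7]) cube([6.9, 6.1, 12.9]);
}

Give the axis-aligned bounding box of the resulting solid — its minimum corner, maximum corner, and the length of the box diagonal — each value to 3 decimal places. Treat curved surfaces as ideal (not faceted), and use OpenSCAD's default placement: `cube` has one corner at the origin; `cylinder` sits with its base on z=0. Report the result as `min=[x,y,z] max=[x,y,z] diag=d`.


min=[6.900,2.300,-8.700] max=[29.000,23.600,13.400] diag=37.822

A = translate([14.5, 9.9, -8.7]) cube([6.9, 6.1, 12.9]) → bbox [14.5,9.9,-8.7] .. [21.4,16,4.2]
B = cylinder(h=9.2, r=7.6) → bbox [-7.6,-7.6,0] .. [7.6,7.6,9.2]
lo = A.lo+B.lo = [14.5-7.6, 9.9-7.6, -8.7+0] = [6.900,2.300,-8.700]
hi = A.hi+B.hi = [21.4+7.6, 16+7.6, 4.2+9.2] = [29.000,23.600,13.400]
diag = √(22.1²+21.3²+22.1²) = √1430.51 = 37.822


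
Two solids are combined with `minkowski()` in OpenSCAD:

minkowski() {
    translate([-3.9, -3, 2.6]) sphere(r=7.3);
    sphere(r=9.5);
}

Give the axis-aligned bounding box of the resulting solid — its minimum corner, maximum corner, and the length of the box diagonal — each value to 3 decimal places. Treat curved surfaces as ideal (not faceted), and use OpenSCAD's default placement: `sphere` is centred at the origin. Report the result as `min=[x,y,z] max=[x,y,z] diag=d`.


A = translate([-3.9, -3, 2.6]) sphere(r=7.3) → bbox [-11.2,-10.3,-4.7] .. [3.4,4.3,9.9]
B = sphere(r=9.5) → bbox [-9.5,-9.5,-9.5] .. [9.5,9.5,9.5]
lo = A.lo+B.lo = [-11.2-9.5, -10.3-9.5, -4.7-9.5] = [-20.700,-19.800,-14.200]
hi = A.hi+B.hi = [3.4+9.5, 4.3+9.5, 9.9+9.5] = [12.900,13.800,19.400]
diag = √(33.6²+33.6²+33.6²) = √3386.88 = 58.197

min=[-20.700,-19.800,-14.200] max=[12.900,13.800,19.400] diag=58.197


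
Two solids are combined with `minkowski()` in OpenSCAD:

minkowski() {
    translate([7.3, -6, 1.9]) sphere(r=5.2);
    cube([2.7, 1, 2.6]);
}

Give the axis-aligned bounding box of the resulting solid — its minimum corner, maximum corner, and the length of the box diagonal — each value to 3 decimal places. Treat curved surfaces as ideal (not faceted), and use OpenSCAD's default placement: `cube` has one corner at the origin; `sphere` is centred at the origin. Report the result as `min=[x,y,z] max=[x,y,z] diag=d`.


min=[2.100,-11.200,-3.300] max=[15.200,0.200,9.700] diag=21.693

A = translate([7.3, -6, 1.9]) sphere(r=5.2) → bbox [2.1,-11.2,-3.3] .. [12.5,-0.8,7.1]
B = cube([2.7, 1, 2.6]) → bbox [0,0,0] .. [2.7,1,2.6]
lo = A.lo+B.lo = [2.1+0, -11.2+0, -3.3+0] = [2.100,-11.200,-3.300]
hi = A.hi+B.hi = [12.5+2.7, -0.8+1, 7.1+2.6] = [15.200,0.200,9.700]
diag = √(13.1²+11.4²+13²) = √470.57 = 21.693


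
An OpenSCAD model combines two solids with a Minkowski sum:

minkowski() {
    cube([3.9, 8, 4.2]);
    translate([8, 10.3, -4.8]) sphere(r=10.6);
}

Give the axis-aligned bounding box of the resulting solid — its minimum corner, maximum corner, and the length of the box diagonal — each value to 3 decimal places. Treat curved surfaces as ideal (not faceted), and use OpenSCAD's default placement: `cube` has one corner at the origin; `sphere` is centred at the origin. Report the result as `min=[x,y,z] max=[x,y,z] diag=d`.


A = translate([8, 10.3, -4.8]) sphere(r=10.6) → bbox [-2.6,-0.3,-15.4] .. [18.6,20.9,5.8]
B = cube([3.9, 8, 4.2]) → bbox [0,0,0] .. [3.9,8,4.2]
lo = A.lo+B.lo = [-2.6+0, -0.3+0, -15.4+0] = [-2.600,-0.300,-15.400]
hi = A.hi+B.hi = [18.6+3.9, 20.9+8, 5.8+4.2] = [22.500,28.900,10.000]
diag = √(25.1²+29.2²+25.4²) = √2127.81 = 46.128

min=[-2.600,-0.300,-15.400] max=[22.500,28.900,10.000] diag=46.128


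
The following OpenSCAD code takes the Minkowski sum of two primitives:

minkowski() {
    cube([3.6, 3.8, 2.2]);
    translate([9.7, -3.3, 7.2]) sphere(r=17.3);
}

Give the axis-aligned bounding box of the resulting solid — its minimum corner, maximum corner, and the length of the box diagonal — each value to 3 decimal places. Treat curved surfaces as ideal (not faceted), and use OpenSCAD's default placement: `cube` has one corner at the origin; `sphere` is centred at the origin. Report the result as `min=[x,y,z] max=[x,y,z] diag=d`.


min=[-7.600,-20.600,-10.100] max=[30.600,17.800,26.700] diag=65.483

A = translate([9.7, -3.3, 7.2]) sphere(r=17.3) → bbox [-7.6,-20.6,-10.1] .. [27,14,24.5]
B = cube([3.6, 3.8, 2.2]) → bbox [0,0,0] .. [3.6,3.8,2.2]
lo = A.lo+B.lo = [-7.6+0, -20.6+0, -10.1+0] = [-7.600,-20.600,-10.100]
hi = A.hi+B.hi = [27+3.6, 14+3.8, 24.5+2.2] = [30.600,17.800,26.700]
diag = √(38.2²+38.4²+36.8²) = √4288.04 = 65.483


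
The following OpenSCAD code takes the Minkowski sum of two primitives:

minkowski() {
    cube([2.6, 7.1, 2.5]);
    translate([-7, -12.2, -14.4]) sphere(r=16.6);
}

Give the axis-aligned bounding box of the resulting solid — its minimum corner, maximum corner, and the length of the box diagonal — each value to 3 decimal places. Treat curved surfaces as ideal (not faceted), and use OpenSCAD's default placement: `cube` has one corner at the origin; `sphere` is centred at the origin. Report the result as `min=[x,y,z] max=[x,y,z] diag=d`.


min=[-23.600,-28.800,-31.000] max=[12.200,11.500,4.700] diag=64.655

A = translate([-7, -12.2, -14.4]) sphere(r=16.6) → bbox [-23.6,-28.8,-31] .. [9.6,4.4,2.2]
B = cube([2.6, 7.1, 2.5]) → bbox [0,0,0] .. [2.6,7.1,2.5]
lo = A.lo+B.lo = [-23.6+0, -28.8+0, -31+0] = [-23.600,-28.800,-31.000]
hi = A.hi+B.hi = [9.6+2.6, 4.4+7.1, 2.2+2.5] = [12.200,11.500,4.700]
diag = √(35.8²+40.3²+35.7²) = √4180.22 = 64.655


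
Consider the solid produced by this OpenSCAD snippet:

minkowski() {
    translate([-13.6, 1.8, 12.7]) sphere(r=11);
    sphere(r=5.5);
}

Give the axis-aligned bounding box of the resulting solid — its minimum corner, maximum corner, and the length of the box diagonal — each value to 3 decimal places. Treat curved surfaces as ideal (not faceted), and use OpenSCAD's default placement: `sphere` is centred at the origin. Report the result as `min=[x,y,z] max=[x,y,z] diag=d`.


min=[-30.100,-14.700,-3.800] max=[2.900,18.300,29.200] diag=57.158

A = translate([-13.6, 1.8, 12.7]) sphere(r=11) → bbox [-24.6,-9.2,1.7] .. [-2.6,12.8,23.7]
B = sphere(r=5.5) → bbox [-5.5,-5.5,-5.5] .. [5.5,5.5,5.5]
lo = A.lo+B.lo = [-24.6-5.5, -9.2-5.5, 1.7-5.5] = [-30.100,-14.700,-3.800]
hi = A.hi+B.hi = [-2.6+5.5, 12.8+5.5, 23.7+5.5] = [2.900,18.300,29.200]
diag = √(33²+33²+33²) = √3267 = 57.158


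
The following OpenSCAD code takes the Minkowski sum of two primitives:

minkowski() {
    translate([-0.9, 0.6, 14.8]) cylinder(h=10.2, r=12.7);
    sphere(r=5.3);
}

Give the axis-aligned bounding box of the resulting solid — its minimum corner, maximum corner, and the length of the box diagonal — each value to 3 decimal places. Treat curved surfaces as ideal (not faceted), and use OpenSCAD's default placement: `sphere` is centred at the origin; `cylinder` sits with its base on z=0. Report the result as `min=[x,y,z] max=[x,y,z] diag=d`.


min=[-18.900,-17.400,9.500] max=[17.100,18.600,30.300] diag=54.997

A = translate([-0.9, 0.6, 14.8]) cylinder(h=10.2, r=12.7) → bbox [-13.6,-12.1,14.8] .. [11.8,13.3,25]
B = sphere(r=5.3) → bbox [-5.3,-5.3,-5.3] .. [5.3,5.3,5.3]
lo = A.lo+B.lo = [-13.6-5.3, -12.1-5.3, 14.8-5.3] = [-18.900,-17.400,9.500]
hi = A.hi+B.hi = [11.8+5.3, 13.3+5.3, 25+5.3] = [17.100,18.600,30.300]
diag = √(36²+36²+20.8²) = √3024.64 = 54.997
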